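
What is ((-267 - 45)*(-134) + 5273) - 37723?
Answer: 9358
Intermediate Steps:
((-267 - 45)*(-134) + 5273) - 37723 = (-312*(-134) + 5273) - 37723 = (41808 + 5273) - 37723 = 47081 - 37723 = 9358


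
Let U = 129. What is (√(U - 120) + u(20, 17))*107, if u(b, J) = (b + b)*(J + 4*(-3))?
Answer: 21721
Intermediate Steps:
u(b, J) = 2*b*(-12 + J) (u(b, J) = (2*b)*(J - 12) = (2*b)*(-12 + J) = 2*b*(-12 + J))
(√(U - 120) + u(20, 17))*107 = (√(129 - 120) + 2*20*(-12 + 17))*107 = (√9 + 2*20*5)*107 = (3 + 200)*107 = 203*107 = 21721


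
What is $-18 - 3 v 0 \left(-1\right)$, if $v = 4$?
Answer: $-18$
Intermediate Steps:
$-18 - 3 v 0 \left(-1\right) = -18 - 3 \cdot 4 \cdot 0 \left(-1\right) = -18 - 3 \cdot 0 \left(-1\right) = -18 - 0 = -18 + 0 = -18$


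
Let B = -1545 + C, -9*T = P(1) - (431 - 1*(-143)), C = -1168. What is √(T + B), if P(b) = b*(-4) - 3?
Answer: 2*I*√5959/3 ≈ 51.463*I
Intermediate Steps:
P(b) = -3 - 4*b (P(b) = -4*b - 3 = -3 - 4*b)
T = 581/9 (T = -((-3 - 4*1) - (431 - 1*(-143)))/9 = -((-3 - 4) - (431 + 143))/9 = -(-7 - 1*574)/9 = -(-7 - 574)/9 = -⅑*(-581) = 581/9 ≈ 64.556)
B = -2713 (B = -1545 - 1168 = -2713)
√(T + B) = √(581/9 - 2713) = √(-23836/9) = 2*I*√5959/3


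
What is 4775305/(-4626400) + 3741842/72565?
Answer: 678589512859/13428588640 ≈ 50.533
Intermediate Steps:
4775305/(-4626400) + 3741842/72565 = 4775305*(-1/4626400) + 3741842*(1/72565) = -955061/925280 + 3741842/72565 = 678589512859/13428588640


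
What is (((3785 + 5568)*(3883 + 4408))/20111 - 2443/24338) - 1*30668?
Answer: -13123547158823/489461518 ≈ -26812.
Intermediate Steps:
(((3785 + 5568)*(3883 + 4408))/20111 - 2443/24338) - 1*30668 = ((9353*8291)*(1/20111) - 2443*1/24338) - 30668 = (77545723*(1/20111) - 2443/24338) - 30668 = (77545723/20111 - 2443/24338) - 30668 = 1887258675201/489461518 - 30668 = -13123547158823/489461518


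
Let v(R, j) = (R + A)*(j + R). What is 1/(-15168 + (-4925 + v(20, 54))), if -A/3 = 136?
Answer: -1/48805 ≈ -2.0490e-5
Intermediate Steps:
A = -408 (A = -3*136 = -408)
v(R, j) = (-408 + R)*(R + j) (v(R, j) = (R - 408)*(j + R) = (-408 + R)*(R + j))
1/(-15168 + (-4925 + v(20, 54))) = 1/(-15168 + (-4925 + (20² - 408*20 - 408*54 + 20*54))) = 1/(-15168 + (-4925 + (400 - 8160 - 22032 + 1080))) = 1/(-15168 + (-4925 - 28712)) = 1/(-15168 - 33637) = 1/(-48805) = -1/48805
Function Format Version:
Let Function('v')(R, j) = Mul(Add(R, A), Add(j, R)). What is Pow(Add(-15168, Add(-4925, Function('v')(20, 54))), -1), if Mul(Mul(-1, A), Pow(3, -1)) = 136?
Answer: Rational(-1, 48805) ≈ -2.0490e-5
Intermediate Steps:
A = -408 (A = Mul(-3, 136) = -408)
Function('v')(R, j) = Mul(Add(-408, R), Add(R, j)) (Function('v')(R, j) = Mul(Add(R, -408), Add(j, R)) = Mul(Add(-408, R), Add(R, j)))
Pow(Add(-15168, Add(-4925, Function('v')(20, 54))), -1) = Pow(Add(-15168, Add(-4925, Add(Pow(20, 2), Mul(-408, 20), Mul(-408, 54), Mul(20, 54)))), -1) = Pow(Add(-15168, Add(-4925, Add(400, -8160, -22032, 1080))), -1) = Pow(Add(-15168, Add(-4925, -28712)), -1) = Pow(Add(-15168, -33637), -1) = Pow(-48805, -1) = Rational(-1, 48805)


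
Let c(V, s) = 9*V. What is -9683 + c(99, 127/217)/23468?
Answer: -227239753/23468 ≈ -9683.0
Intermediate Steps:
-9683 + c(99, 127/217)/23468 = -9683 + (9*99)/23468 = -9683 + 891*(1/23468) = -9683 + 891/23468 = -227239753/23468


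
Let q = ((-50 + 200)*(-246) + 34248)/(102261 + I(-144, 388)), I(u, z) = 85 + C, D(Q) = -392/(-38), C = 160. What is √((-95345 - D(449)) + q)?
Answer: 3*I*√10047275275770331/973807 ≈ 308.8*I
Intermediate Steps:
D(Q) = 196/19 (D(Q) = -392*(-1/38) = 196/19)
I(u, z) = 245 (I(u, z) = 85 + 160 = 245)
q = -1326/51253 (q = ((-50 + 200)*(-246) + 34248)/(102261 + 245) = (150*(-246) + 34248)/102506 = (-36900 + 34248)*(1/102506) = -2652*1/102506 = -1326/51253 ≈ -0.025872)
√((-95345 - D(449)) + q) = √((-95345 - 1*196/19) - 1326/51253) = √((-95345 - 196/19) - 1326/51253) = √(-1811751/19 - 1326/51253) = √(-92857699197/973807) = 3*I*√10047275275770331/973807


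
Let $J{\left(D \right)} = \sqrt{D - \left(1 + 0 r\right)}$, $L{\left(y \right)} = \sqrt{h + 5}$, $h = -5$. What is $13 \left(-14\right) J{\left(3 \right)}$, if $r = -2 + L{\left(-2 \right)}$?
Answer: $- 182 \sqrt{2} \approx -257.39$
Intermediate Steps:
$L{\left(y \right)} = 0$ ($L{\left(y \right)} = \sqrt{-5 + 5} = \sqrt{0} = 0$)
$r = -2$ ($r = -2 + 0 = -2$)
$J{\left(D \right)} = \sqrt{-1 + D}$ ($J{\left(D \right)} = \sqrt{D + \left(-1 + 0 \left(-2\right)\right)} = \sqrt{D + \left(-1 + 0\right)} = \sqrt{D - 1} = \sqrt{-1 + D}$)
$13 \left(-14\right) J{\left(3 \right)} = 13 \left(-14\right) \sqrt{-1 + 3} = - 182 \sqrt{2}$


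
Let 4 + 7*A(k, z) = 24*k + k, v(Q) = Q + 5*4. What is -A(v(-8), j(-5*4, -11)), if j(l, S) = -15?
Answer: -296/7 ≈ -42.286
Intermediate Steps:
v(Q) = 20 + Q (v(Q) = Q + 20 = 20 + Q)
A(k, z) = -4/7 + 25*k/7 (A(k, z) = -4/7 + (24*k + k)/7 = -4/7 + (25*k)/7 = -4/7 + 25*k/7)
-A(v(-8), j(-5*4, -11)) = -(-4/7 + 25*(20 - 8)/7) = -(-4/7 + (25/7)*12) = -(-4/7 + 300/7) = -1*296/7 = -296/7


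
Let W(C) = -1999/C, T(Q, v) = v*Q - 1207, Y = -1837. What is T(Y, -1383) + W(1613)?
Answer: 4095992133/1613 ≈ 2.5394e+6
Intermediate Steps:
T(Q, v) = -1207 + Q*v (T(Q, v) = Q*v - 1207 = -1207 + Q*v)
T(Y, -1383) + W(1613) = (-1207 - 1837*(-1383)) - 1999/1613 = (-1207 + 2540571) - 1999*1/1613 = 2539364 - 1999/1613 = 4095992133/1613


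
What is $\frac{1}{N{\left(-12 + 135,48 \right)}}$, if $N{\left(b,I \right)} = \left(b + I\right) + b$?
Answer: $\frac{1}{294} \approx 0.0034014$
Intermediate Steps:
$N{\left(b,I \right)} = I + 2 b$ ($N{\left(b,I \right)} = \left(I + b\right) + b = I + 2 b$)
$\frac{1}{N{\left(-12 + 135,48 \right)}} = \frac{1}{48 + 2 \left(-12 + 135\right)} = \frac{1}{48 + 2 \cdot 123} = \frac{1}{48 + 246} = \frac{1}{294}$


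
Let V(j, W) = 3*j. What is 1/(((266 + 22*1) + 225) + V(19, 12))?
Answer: 1/570 ≈ 0.0017544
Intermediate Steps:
1/(((266 + 22*1) + 225) + V(19, 12)) = 1/(((266 + 22*1) + 225) + 3*19) = 1/(((266 + 22) + 225) + 57) = 1/((288 + 225) + 57) = 1/(513 + 57) = 1/570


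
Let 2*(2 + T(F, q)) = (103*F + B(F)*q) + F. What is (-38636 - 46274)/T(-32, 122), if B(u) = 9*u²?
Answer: -8491/56051 ≈ -0.15149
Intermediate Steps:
T(F, q) = -2 + 52*F + 9*q*F²/2 (T(F, q) = -2 + ((103*F + (9*F²)*q) + F)/2 = -2 + ((103*F + 9*q*F²) + F)/2 = -2 + (104*F + 9*q*F²)/2 = -2 + (52*F + 9*q*F²/2) = -2 + 52*F + 9*q*F²/2)
(-38636 - 46274)/T(-32, 122) = (-38636 - 46274)/(-2 + 52*(-32) + (9/2)*122*(-32)²) = -84910/(-2 - 1664 + (9/2)*122*1024) = -84910/(-2 - 1664 + 562176) = -84910/560510 = -84910*1/560510 = -8491/56051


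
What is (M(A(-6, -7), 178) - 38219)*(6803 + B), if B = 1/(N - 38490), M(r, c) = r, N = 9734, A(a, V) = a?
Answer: -7477844636075/28756 ≈ -2.6004e+8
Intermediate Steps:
B = -1/28756 (B = 1/(9734 - 38490) = 1/(-28756) = -1/28756 ≈ -3.4775e-5)
(M(A(-6, -7), 178) - 38219)*(6803 + B) = (-6 - 38219)*(6803 - 1/28756) = -38225*195627067/28756 = -7477844636075/28756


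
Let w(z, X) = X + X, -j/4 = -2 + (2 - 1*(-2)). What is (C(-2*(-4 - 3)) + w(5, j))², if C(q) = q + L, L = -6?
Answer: 64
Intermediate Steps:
C(q) = -6 + q (C(q) = q - 6 = -6 + q)
j = -8 (j = -4*(-2 + (2 - 1*(-2))) = -4*(-2 + (2 + 2)) = -4*(-2 + 4) = -4*2 = -8)
w(z, X) = 2*X
(C(-2*(-4 - 3)) + w(5, j))² = ((-6 - 2*(-4 - 3)) + 2*(-8))² = ((-6 - 2*(-7)) - 16)² = ((-6 + 14) - 16)² = (8 - 16)² = (-8)² = 64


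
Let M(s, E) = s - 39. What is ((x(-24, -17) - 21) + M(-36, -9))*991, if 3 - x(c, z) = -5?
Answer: -87208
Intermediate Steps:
x(c, z) = 8 (x(c, z) = 3 - 1*(-5) = 3 + 5 = 8)
M(s, E) = -39 + s
((x(-24, -17) - 21) + M(-36, -9))*991 = ((8 - 21) + (-39 - 36))*991 = (-13 - 75)*991 = -88*991 = -87208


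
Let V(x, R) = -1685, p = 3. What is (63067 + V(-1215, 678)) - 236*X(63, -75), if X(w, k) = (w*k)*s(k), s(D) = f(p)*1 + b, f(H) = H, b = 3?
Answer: 6751982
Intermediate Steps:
s(D) = 6 (s(D) = 3*1 + 3 = 3 + 3 = 6)
X(w, k) = 6*k*w (X(w, k) = (w*k)*6 = (k*w)*6 = 6*k*w)
(63067 + V(-1215, 678)) - 236*X(63, -75) = (63067 - 1685) - 1416*(-75)*63 = 61382 - 236*(-28350) = 61382 + 6690600 = 6751982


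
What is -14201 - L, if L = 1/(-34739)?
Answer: -493328538/34739 ≈ -14201.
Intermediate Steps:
L = -1/34739 ≈ -2.8786e-5
-14201 - L = -14201 - 1*(-1/34739) = -14201 + 1/34739 = -493328538/34739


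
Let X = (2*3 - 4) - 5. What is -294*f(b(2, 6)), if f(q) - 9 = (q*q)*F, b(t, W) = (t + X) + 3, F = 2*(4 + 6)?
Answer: -26166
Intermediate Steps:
F = 20 (F = 2*10 = 20)
X = -3 (X = (6 - 4) - 5 = 2 - 5 = -3)
b(t, W) = t (b(t, W) = (t - 3) + 3 = (-3 + t) + 3 = t)
f(q) = 9 + 20*q² (f(q) = 9 + (q*q)*20 = 9 + q²*20 = 9 + 20*q²)
-294*f(b(2, 6)) = -294*(9 + 20*2²) = -294*(9 + 20*4) = -294*(9 + 80) = -294*89 = -26166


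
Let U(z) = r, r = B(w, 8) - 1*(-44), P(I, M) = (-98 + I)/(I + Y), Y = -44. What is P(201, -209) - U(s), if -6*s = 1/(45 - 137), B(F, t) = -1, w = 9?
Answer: -6648/157 ≈ -42.344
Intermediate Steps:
P(I, M) = (-98 + I)/(-44 + I) (P(I, M) = (-98 + I)/(I - 44) = (-98 + I)/(-44 + I))
s = 1/552 (s = -1/(6*(45 - 137)) = -⅙/(-92) = -⅙*(-1/92) = 1/552 ≈ 0.0018116)
r = 43 (r = -1 - 1*(-44) = -1 + 44 = 43)
U(z) = 43
P(201, -209) - U(s) = (-98 + 201)/(-44 + 201) - 1*43 = 103/157 - 43 = -6648/157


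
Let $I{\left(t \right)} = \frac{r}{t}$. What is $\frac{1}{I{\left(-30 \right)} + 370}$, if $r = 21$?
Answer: $\frac{10}{3693} \approx 0.0027078$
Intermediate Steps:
$I{\left(t \right)} = \frac{21}{t}$
$\frac{1}{I{\left(-30 \right)} + 370} = \frac{1}{\frac{21}{-30} + 370} = \frac{1}{21 \left(- \frac{1}{30}\right) + 370} = \frac{1}{- \frac{7}{10} + 370} = \frac{1}{\frac{3693}{10}} = \frac{10}{3693}$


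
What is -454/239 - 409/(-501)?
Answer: -129703/119739 ≈ -1.0832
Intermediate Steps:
-454/239 - 409/(-501) = -454*1/239 - 409*(-1/501) = -454/239 + 409/501 = -129703/119739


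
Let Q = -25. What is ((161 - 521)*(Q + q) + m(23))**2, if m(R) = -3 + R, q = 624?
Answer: 46491984400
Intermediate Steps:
((161 - 521)*(Q + q) + m(23))**2 = ((161 - 521)*(-25 + 624) + (-3 + 23))**2 = (-360*599 + 20)**2 = (-215640 + 20)**2 = (-215620)**2 = 46491984400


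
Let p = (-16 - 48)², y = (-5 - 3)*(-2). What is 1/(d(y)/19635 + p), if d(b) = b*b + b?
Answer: 1155/4730896 ≈ 0.00024414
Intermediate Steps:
y = 16 (y = -8*(-2) = 16)
d(b) = b + b² (d(b) = b² + b = b + b²)
p = 4096 (p = (-64)² = 4096)
1/(d(y)/19635 + p) = 1/((16*(1 + 16))/19635 + 4096) = 1/((16*17)*(1/19635) + 4096) = 1/(272*(1/19635) + 4096) = 1/(16/1155 + 4096) = 1/(4730896/1155) = 1155/4730896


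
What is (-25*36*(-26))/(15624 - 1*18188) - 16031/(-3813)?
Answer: -293419/59613 ≈ -4.9221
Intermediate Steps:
(-25*36*(-26))/(15624 - 1*18188) - 16031/(-3813) = (-900*(-26))/(15624 - 18188) - 16031*(-1/3813) = 23400/(-2564) + 391/93 = 23400*(-1/2564) + 391/93 = -5850/641 + 391/93 = -293419/59613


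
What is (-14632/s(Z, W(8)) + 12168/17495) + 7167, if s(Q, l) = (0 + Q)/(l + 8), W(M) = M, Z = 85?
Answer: 1312622273/297415 ≈ 4413.4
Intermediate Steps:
s(Q, l) = Q/(8 + l)
(-14632/s(Z, W(8)) + 12168/17495) + 7167 = (-14632/(85/(8 + 8)) + 12168/17495) + 7167 = (-14632/(85/16) + 12168*(1/17495)) + 7167 = (-14632/(85*(1/16)) + 12168/17495) + 7167 = (-14632/85/16 + 12168/17495) + 7167 = (-14632*16/85 + 12168/17495) + 7167 = (-234112/85 + 12168/17495) + 7167 = -818951032/297415 + 7167 = 1312622273/297415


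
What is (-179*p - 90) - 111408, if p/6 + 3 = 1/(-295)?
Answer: -31940346/295 ≈ -1.0827e+5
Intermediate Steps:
p = -5316/295 (p = -18 + 6/(-295) = -18 + 6*(-1/295) = -18 - 6/295 = -5316/295 ≈ -18.020)
(-179*p - 90) - 111408 = (-179*(-5316/295) - 90) - 111408 = (951564/295 - 90) - 111408 = 925014/295 - 111408 = -31940346/295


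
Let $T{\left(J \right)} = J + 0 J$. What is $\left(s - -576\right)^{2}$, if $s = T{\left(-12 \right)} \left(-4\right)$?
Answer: $389376$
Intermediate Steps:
$T{\left(J \right)} = J$ ($T{\left(J \right)} = J + 0 = J$)
$s = 48$ ($s = \left(-12\right) \left(-4\right) = 48$)
$\left(s - -576\right)^{2} = \left(48 - -576\right)^{2} = \left(48 + 576\right)^{2} = 624^{2} = 389376$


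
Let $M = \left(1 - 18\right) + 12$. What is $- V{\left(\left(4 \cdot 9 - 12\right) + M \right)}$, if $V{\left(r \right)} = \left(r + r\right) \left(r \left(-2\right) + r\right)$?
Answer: $722$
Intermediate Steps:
$M = -5$ ($M = \left(1 - 18\right) + 12 = -17 + 12 = -5$)
$V{\left(r \right)} = - 2 r^{2}$ ($V{\left(r \right)} = 2 r \left(- 2 r + r\right) = 2 r \left(- r\right) = - 2 r^{2}$)
$- V{\left(\left(4 \cdot 9 - 12\right) + M \right)} = - \left(-2\right) \left(\left(4 \cdot 9 - 12\right) - 5\right)^{2} = - \left(-2\right) \left(\left(36 - 12\right) - 5\right)^{2} = - \left(-2\right) \left(24 - 5\right)^{2} = - \left(-2\right) 19^{2} = - \left(-2\right) 361 = \left(-1\right) \left(-722\right) = 722$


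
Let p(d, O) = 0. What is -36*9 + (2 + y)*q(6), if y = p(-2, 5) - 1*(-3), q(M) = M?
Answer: -294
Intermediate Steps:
y = 3 (y = 0 - 1*(-3) = 0 + 3 = 3)
-36*9 + (2 + y)*q(6) = -36*9 + (2 + 3)*6 = -324 + 5*6 = -324 + 30 = -294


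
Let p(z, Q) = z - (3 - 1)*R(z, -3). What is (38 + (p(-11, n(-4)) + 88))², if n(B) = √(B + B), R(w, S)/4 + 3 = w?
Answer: 51529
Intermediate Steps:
R(w, S) = -12 + 4*w
n(B) = √2*√B (n(B) = √(2*B) = √2*√B)
p(z, Q) = 24 - 7*z (p(z, Q) = z - (3 - 1)*(-12 + 4*z) = z - 2*(-12 + 4*z) = z - (-24 + 8*z) = z + (24 - 8*z) = 24 - 7*z)
(38 + (p(-11, n(-4)) + 88))² = (38 + ((24 - 7*(-11)) + 88))² = (38 + ((24 + 77) + 88))² = (38 + (101 + 88))² = (38 + 189)² = 227² = 51529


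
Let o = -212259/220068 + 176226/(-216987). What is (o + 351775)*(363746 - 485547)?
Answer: -227332608243293798011/5305766124 ≈ -4.2846e+10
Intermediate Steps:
o = -9426571889/5305766124 (o = -212259*1/220068 + 176226*(-1/216987) = -70753/73356 - 58742/72329 = -9426571889/5305766124 ≈ -1.7767)
(o + 351775)*(363746 - 485547) = (-9426571889/5305766124 + 351775)*(363746 - 485547) = (1866426451698211/5305766124)*(-121801) = -227332608243293798011/5305766124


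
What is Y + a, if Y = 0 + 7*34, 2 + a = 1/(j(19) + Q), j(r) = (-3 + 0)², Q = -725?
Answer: 168975/716 ≈ 236.00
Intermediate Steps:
j(r) = 9 (j(r) = (-3)² = 9)
a = -1433/716 (a = -2 + 1/(9 - 725) = -2 + 1/(-716) = -2 - 1/716 = -1433/716 ≈ -2.0014)
Y = 238 (Y = 0 + 238 = 238)
Y + a = 238 - 1433/716 = 168975/716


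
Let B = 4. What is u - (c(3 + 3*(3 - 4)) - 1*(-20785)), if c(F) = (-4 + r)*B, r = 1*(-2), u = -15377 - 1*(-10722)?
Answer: -25416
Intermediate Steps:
u = -4655 (u = -15377 + 10722 = -4655)
r = -2
c(F) = -24 (c(F) = (-4 - 2)*4 = -6*4 = -24)
u - (c(3 + 3*(3 - 4)) - 1*(-20785)) = -4655 - (-24 - 1*(-20785)) = -4655 - (-24 + 20785) = -4655 - 1*20761 = -4655 - 20761 = -25416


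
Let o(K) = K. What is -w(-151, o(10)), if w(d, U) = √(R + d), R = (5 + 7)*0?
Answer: -I*√151 ≈ -12.288*I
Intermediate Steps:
R = 0 (R = 12*0 = 0)
w(d, U) = √d (w(d, U) = √(0 + d) = √d)
-w(-151, o(10)) = -√(-151) = -I*√151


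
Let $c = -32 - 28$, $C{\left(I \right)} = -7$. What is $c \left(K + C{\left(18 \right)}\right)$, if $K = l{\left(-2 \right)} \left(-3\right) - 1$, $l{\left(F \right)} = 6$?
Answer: $1560$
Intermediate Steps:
$K = -19$ ($K = 6 \left(-3\right) - 1 = -18 - 1 = -19$)
$c = -60$ ($c = -32 - 28 = -60$)
$c \left(K + C{\left(18 \right)}\right) = - 60 \left(-19 - 7\right) = \left(-60\right) \left(-26\right) = 1560$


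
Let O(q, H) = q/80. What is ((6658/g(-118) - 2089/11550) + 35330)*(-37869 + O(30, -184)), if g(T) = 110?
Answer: -41277659706483/30800 ≈ -1.3402e+9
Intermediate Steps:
O(q, H) = q/80 (O(q, H) = q*(1/80) = q/80)
((6658/g(-118) - 2089/11550) + 35330)*(-37869 + O(30, -184)) = ((6658/110 - 2089/11550) + 35330)*(-37869 + (1/80)*30) = ((6658*(1/110) - 2089*1/11550) + 35330)*(-37869 + 3/8) = ((3329/55 - 2089/11550) + 35330)*(-302949/8) = (697001/11550 + 35330)*(-302949/8) = (408758501/11550)*(-302949/8) = -41277659706483/30800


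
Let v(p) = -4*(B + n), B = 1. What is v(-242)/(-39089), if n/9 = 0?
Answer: 4/39089 ≈ 0.00010233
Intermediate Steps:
n = 0 (n = 9*0 = 0)
v(p) = -4 (v(p) = -4*(1 + 0) = -4*1 = -4)
v(-242)/(-39089) = -4/(-39089) = -4*(-1/39089) = 4/39089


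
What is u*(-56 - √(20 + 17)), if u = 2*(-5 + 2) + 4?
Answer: 112 + 2*√37 ≈ 124.17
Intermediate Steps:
u = -2 (u = 2*(-3) + 4 = -6 + 4 = -2)
u*(-56 - √(20 + 17)) = -2*(-56 - √(20 + 17)) = -2*(-56 - √37) = 112 + 2*√37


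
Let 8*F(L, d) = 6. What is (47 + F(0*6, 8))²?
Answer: 36481/16 ≈ 2280.1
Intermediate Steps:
F(L, d) = ¾ (F(L, d) = (⅛)*6 = ¾)
(47 + F(0*6, 8))² = (47 + ¾)² = (191/4)² = 36481/16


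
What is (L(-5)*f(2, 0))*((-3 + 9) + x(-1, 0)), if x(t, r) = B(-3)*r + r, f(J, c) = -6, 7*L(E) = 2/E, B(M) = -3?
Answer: 72/35 ≈ 2.0571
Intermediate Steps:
L(E) = 2/(7*E) (L(E) = (2/E)/7 = 2/(7*E))
x(t, r) = -2*r (x(t, r) = -3*r + r = -2*r)
(L(-5)*f(2, 0))*((-3 + 9) + x(-1, 0)) = (((2/7)/(-5))*(-6))*((-3 + 9) - 2*0) = (((2/7)*(-⅕))*(-6))*(6 + 0) = -2/35*(-6)*6 = (12/35)*6 = 72/35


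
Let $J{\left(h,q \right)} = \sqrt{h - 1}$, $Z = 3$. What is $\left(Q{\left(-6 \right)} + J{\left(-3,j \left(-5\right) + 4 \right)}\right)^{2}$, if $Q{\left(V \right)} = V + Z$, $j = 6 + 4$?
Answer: $5 - 12 i \approx 5.0 - 12.0 i$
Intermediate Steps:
$j = 10$
$J{\left(h,q \right)} = \sqrt{-1 + h}$
$Q{\left(V \right)} = 3 + V$ ($Q{\left(V \right)} = V + 3 = 3 + V$)
$\left(Q{\left(-6 \right)} + J{\left(-3,j \left(-5\right) + 4 \right)}\right)^{2} = \left(\left(3 - 6\right) + \sqrt{-1 - 3}\right)^{2} = \left(-3 + \sqrt{-4}\right)^{2} = \left(-3 + 2 i\right)^{2}$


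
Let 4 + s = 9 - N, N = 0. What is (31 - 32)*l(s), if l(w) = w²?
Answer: -25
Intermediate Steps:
s = 5 (s = -4 + (9 - 1*0) = -4 + (9 + 0) = -4 + 9 = 5)
(31 - 32)*l(s) = (31 - 32)*5² = -1*25 = -25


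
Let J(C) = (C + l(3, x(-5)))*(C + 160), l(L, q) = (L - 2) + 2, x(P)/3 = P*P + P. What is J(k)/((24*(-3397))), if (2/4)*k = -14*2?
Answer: 689/10191 ≈ 0.067609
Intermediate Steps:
x(P) = 3*P + 3*P**2 (x(P) = 3*(P*P + P) = 3*(P**2 + P) = 3*(P + P**2) = 3*P + 3*P**2)
k = -56 (k = 2*(-14*2) = 2*(-28) = -56)
l(L, q) = L (l(L, q) = (-2 + L) + 2 = L)
J(C) = (3 + C)*(160 + C) (J(C) = (C + 3)*(C + 160) = (3 + C)*(160 + C))
J(k)/((24*(-3397))) = (480 + (-56)**2 + 163*(-56))/((24*(-3397))) = (480 + 3136 - 9128)/(-81528) = -5512*(-1/81528) = 689/10191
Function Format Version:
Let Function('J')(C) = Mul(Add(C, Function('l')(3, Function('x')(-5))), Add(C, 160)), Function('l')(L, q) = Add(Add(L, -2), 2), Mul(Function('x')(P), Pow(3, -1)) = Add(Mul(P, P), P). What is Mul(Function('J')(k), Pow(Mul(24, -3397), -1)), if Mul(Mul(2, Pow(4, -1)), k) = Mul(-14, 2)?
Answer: Rational(689, 10191) ≈ 0.067609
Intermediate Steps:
Function('x')(P) = Add(Mul(3, P), Mul(3, Pow(P, 2))) (Function('x')(P) = Mul(3, Add(Mul(P, P), P)) = Mul(3, Add(Pow(P, 2), P)) = Mul(3, Add(P, Pow(P, 2))) = Add(Mul(3, P), Mul(3, Pow(P, 2))))
k = -56 (k = Mul(2, Mul(-14, 2)) = Mul(2, -28) = -56)
Function('l')(L, q) = L (Function('l')(L, q) = Add(Add(-2, L), 2) = L)
Function('J')(C) = Mul(Add(3, C), Add(160, C)) (Function('J')(C) = Mul(Add(C, 3), Add(C, 160)) = Mul(Add(3, C), Add(160, C)))
Mul(Function('J')(k), Pow(Mul(24, -3397), -1)) = Mul(Add(480, Pow(-56, 2), Mul(163, -56)), Pow(Mul(24, -3397), -1)) = Mul(Add(480, 3136, -9128), Pow(-81528, -1)) = Mul(-5512, Rational(-1, 81528)) = Rational(689, 10191)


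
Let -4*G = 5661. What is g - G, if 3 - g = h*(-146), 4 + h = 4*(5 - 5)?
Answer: 3337/4 ≈ 834.25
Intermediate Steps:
h = -4 (h = -4 + 4*(5 - 5) = -4 + 4*0 = -4 + 0 = -4)
G = -5661/4 (G = -¼*5661 = -5661/4 ≈ -1415.3)
g = -581 (g = 3 - (-4)*(-146) = 3 - 1*584 = 3 - 584 = -581)
g - G = -581 - 1*(-5661/4) = -581 + 5661/4 = 3337/4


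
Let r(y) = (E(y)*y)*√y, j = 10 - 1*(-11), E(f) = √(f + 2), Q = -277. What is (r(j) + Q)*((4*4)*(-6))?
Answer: 26592 - 2016*√483 ≈ -17714.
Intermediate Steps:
E(f) = √(2 + f)
j = 21 (j = 10 + 11 = 21)
r(y) = y^(3/2)*√(2 + y) (r(y) = (√(2 + y)*y)*√y = (y*√(2 + y))*√y = y^(3/2)*√(2 + y))
(r(j) + Q)*((4*4)*(-6)) = (21^(3/2)*√(2 + 21) - 277)*((4*4)*(-6)) = ((21*√21)*√23 - 277)*(16*(-6)) = (21*√483 - 277)*(-96) = (-277 + 21*√483)*(-96) = 26592 - 2016*√483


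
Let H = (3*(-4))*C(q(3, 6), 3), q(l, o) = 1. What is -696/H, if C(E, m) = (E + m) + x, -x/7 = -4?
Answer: 29/16 ≈ 1.8125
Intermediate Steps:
x = 28 (x = -7*(-4) = 28)
C(E, m) = 28 + E + m (C(E, m) = (E + m) + 28 = 28 + E + m)
H = -384 (H = (3*(-4))*(28 + 1 + 3) = -12*32 = -384)
-696/H = -696/(-384) = -696*(-1/384) = 29/16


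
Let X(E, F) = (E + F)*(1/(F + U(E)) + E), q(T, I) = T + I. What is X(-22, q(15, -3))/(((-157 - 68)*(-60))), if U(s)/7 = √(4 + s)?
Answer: 376/23085 + 7*I*√2/461700 ≈ 0.016288 + 2.1441e-5*I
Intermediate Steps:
U(s) = 7*√(4 + s)
q(T, I) = I + T
X(E, F) = (E + F)*(E + 1/(F + 7*√(4 + E))) (X(E, F) = (E + F)*(1/(F + 7*√(4 + E)) + E) = (E + F)*(E + 1/(F + 7*√(4 + E))))
X(-22, q(15, -3))/(((-157 - 68)*(-60))) = ((-22 + (-3 + 15) - 22*(-3 + 15)² + (-3 + 15)*(-22)² + 7*(-22)²*√(4 - 22) + 7*(-22)*(-3 + 15)*√(4 - 22))/((-3 + 15) + 7*√(4 - 22)))/(((-157 - 68)*(-60))) = ((-22 + 12 - 22*12² + 12*484 + 7*484*√(-18) + 7*(-22)*12*√(-18))/(12 + 7*√(-18)))/((-225*(-60))) = ((-22 + 12 - 22*144 + 5808 + 7*484*(3*I*√2) + 7*(-22)*12*(3*I*√2))/(12 + 7*(3*I*√2)))/13500 = ((-22 + 12 - 3168 + 5808 + 10164*I*√2 - 5544*I*√2)/(12 + 21*I*√2))*(1/13500) = ((2630 + 4620*I*√2)/(12 + 21*I*√2))*(1/13500) = (2630 + 4620*I*√2)/(13500*(12 + 21*I*√2))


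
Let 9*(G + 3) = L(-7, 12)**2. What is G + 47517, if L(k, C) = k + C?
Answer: 427651/9 ≈ 47517.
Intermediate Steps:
L(k, C) = C + k
G = -2/9 (G = -3 + (12 - 7)**2/9 = -3 + (1/9)*5**2 = -3 + (1/9)*25 = -3 + 25/9 = -2/9 ≈ -0.22222)
G + 47517 = -2/9 + 47517 = 427651/9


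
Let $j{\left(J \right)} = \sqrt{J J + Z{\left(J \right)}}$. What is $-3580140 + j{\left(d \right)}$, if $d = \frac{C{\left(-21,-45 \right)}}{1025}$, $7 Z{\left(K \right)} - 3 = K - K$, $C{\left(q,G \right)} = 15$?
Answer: $-3580140 + \frac{\sqrt{882966}}{1435} \approx -3.5801 \cdot 10^{6}$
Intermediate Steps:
$Z{\left(K \right)} = \frac{3}{7}$ ($Z{\left(K \right)} = \frac{3}{7} + \frac{K - K}{7} = \frac{3}{7} + \frac{1}{7} \cdot 0 = \frac{3}{7} + 0 = \frac{3}{7}$)
$d = \frac{3}{205}$ ($d = \frac{15}{1025} = 15 \cdot \frac{1}{1025} = \frac{3}{205} \approx 0.014634$)
$j{\left(J \right)} = \sqrt{\frac{3}{7} + J^{2}}$ ($j{\left(J \right)} = \sqrt{J J + \frac{3}{7}} = \sqrt{J^{2} + \frac{3}{7}} = \sqrt{\frac{3}{7} + J^{2}}$)
$-3580140 + j{\left(d \right)} = -3580140 + \frac{\sqrt{21 + 49 \left(\frac{3}{205}\right)^{2}}}{7} = -3580140 + \frac{\sqrt{21 + 49 \cdot \frac{9}{42025}}}{7} = -3580140 + \frac{\sqrt{21 + \frac{441}{42025}}}{7} = -3580140 + \frac{\sqrt{\frac{882966}{42025}}}{7} = -3580140 + \frac{\frac{1}{205} \sqrt{882966}}{7} = -3580140 + \frac{\sqrt{882966}}{1435}$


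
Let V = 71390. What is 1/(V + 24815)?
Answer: 1/96205 ≈ 1.0394e-5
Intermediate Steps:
1/(V + 24815) = 1/(71390 + 24815) = 1/96205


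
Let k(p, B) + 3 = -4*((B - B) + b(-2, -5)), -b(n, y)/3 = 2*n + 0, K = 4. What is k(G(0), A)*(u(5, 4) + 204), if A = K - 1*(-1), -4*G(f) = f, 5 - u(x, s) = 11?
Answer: -10098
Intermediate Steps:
u(x, s) = -6 (u(x, s) = 5 - 1*11 = 5 - 11 = -6)
G(f) = -f/4
A = 5 (A = 4 - 1*(-1) = 4 + 1 = 5)
b(n, y) = -6*n (b(n, y) = -3*(2*n + 0) = -6*n)
k(p, B) = -51 (k(p, B) = -3 - 4*((B - B) - 6*(-2)) = -3 - 4*(0 + 12) = -3 - 4*12 = -3 - 48 = -51)
k(G(0), A)*(u(5, 4) + 204) = -51*(-6 + 204) = -51*198 = -10098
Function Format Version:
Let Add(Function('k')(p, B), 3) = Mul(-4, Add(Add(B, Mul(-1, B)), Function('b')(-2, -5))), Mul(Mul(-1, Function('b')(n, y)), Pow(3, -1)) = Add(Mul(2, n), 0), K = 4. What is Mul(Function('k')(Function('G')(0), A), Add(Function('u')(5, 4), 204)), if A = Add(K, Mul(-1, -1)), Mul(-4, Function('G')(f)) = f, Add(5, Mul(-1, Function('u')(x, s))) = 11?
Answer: -10098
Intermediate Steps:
Function('u')(x, s) = -6 (Function('u')(x, s) = Add(5, Mul(-1, 11)) = Add(5, -11) = -6)
Function('G')(f) = Mul(Rational(-1, 4), f)
A = 5 (A = Add(4, Mul(-1, -1)) = Add(4, 1) = 5)
Function('b')(n, y) = Mul(-6, n) (Function('b')(n, y) = Mul(-3, Add(Mul(2, n), 0)) = Mul(-3, Mul(2, n)) = Mul(-6, n))
Function('k')(p, B) = -51 (Function('k')(p, B) = Add(-3, Mul(-4, Add(Add(B, Mul(-1, B)), Mul(-6, -2)))) = Add(-3, Mul(-4, Add(0, 12))) = Add(-3, Mul(-4, 12)) = Add(-3, -48) = -51)
Mul(Function('k')(Function('G')(0), A), Add(Function('u')(5, 4), 204)) = Mul(-51, Add(-6, 204)) = Mul(-51, 198) = -10098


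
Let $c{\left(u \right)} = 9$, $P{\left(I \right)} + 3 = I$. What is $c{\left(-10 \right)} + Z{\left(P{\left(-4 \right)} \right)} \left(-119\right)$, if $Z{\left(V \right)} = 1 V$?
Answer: $842$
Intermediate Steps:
$P{\left(I \right)} = -3 + I$
$Z{\left(V \right)} = V$
$c{\left(-10 \right)} + Z{\left(P{\left(-4 \right)} \right)} \left(-119\right) = 9 + \left(-3 - 4\right) \left(-119\right) = 9 - -833 = 9 + 833 = 842$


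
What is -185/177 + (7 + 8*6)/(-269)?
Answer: -59500/47613 ≈ -1.2497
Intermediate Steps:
-185/177 + (7 + 8*6)/(-269) = -185*1/177 + (7 + 48)*(-1/269) = -185/177 + 55*(-1/269) = -185/177 - 55/269 = -59500/47613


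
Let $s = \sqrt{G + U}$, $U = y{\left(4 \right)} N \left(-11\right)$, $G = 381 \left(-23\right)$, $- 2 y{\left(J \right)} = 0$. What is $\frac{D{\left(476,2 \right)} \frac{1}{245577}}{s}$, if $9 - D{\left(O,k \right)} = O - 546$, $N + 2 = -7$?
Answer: $- \frac{79 i \sqrt{8763}}{2151991251} \approx - 3.4365 \cdot 10^{-6} i$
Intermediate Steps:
$y{\left(J \right)} = 0$ ($y{\left(J \right)} = \left(- \frac{1}{2}\right) 0 = 0$)
$G = -8763$
$N = -9$ ($N = -2 - 7 = -9$)
$D{\left(O,k \right)} = 555 - O$ ($D{\left(O,k \right)} = 9 - \left(O - 546\right) = 9 - \left(-546 + O\right) = 555 - O$)
$U = 0$ ($U = 0 \left(-9\right) \left(-11\right) = 0 \left(-11\right) = 0$)
$s = i \sqrt{8763}$ ($s = \sqrt{-8763 + 0} = \sqrt{-8763} = i \sqrt{8763} \approx 93.611 i$)
$\frac{D{\left(476,2 \right)} \frac{1}{245577}}{s} = \frac{\left(555 - 476\right) \frac{1}{245577}}{i \sqrt{8763}} = \left(555 - 476\right) \frac{1}{245577} \left(- \frac{i \sqrt{8763}}{8763}\right) = 79 \cdot \frac{1}{245577} \left(- \frac{i \sqrt{8763}}{8763}\right) = \frac{79 \left(- \frac{i \sqrt{8763}}{8763}\right)}{245577} = - \frac{79 i \sqrt{8763}}{2151991251}$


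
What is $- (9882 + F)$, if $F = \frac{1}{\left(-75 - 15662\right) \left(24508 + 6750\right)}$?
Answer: $- \frac{4861026416771}{491907146} \approx -9882.0$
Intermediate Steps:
$F = - \frac{1}{491907146}$ ($F = \frac{1}{\left(-15737\right) 31258} = \frac{1}{-491907146} = - \frac{1}{491907146} \approx -2.0329 \cdot 10^{-9}$)
$- (9882 + F) = - (9882 - \frac{1}{491907146}) = \left(-1\right) \frac{4861026416771}{491907146} = - \frac{4861026416771}{491907146}$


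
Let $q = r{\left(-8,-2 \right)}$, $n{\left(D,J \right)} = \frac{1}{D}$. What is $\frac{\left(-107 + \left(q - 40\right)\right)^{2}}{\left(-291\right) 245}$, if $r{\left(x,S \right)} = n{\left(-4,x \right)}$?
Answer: $- \frac{346921}{1140720} \approx -0.30412$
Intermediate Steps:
$r{\left(x,S \right)} = - \frac{1}{4}$ ($r{\left(x,S \right)} = \frac{1}{-4} = - \frac{1}{4}$)
$q = - \frac{1}{4} \approx -0.25$
$\frac{\left(-107 + \left(q - 40\right)\right)^{2}}{\left(-291\right) 245} = \frac{\left(-107 - \frac{161}{4}\right)^{2}}{\left(-291\right) 245} = \frac{\left(-107 - \frac{161}{4}\right)^{2}}{-71295} = \left(-107 - \frac{161}{4}\right)^{2} \left(- \frac{1}{71295}\right) = \left(- \frac{589}{4}\right)^{2} \left(- \frac{1}{71295}\right) = \frac{346921}{16} \left(- \frac{1}{71295}\right) = - \frac{346921}{1140720}$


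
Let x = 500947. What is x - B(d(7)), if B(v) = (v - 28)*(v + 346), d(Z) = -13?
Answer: 514600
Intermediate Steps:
B(v) = (-28 + v)*(346 + v)
x - B(d(7)) = 500947 - (-9688 + (-13)² + 318*(-13)) = 500947 - (-9688 + 169 - 4134) = 500947 - 1*(-13653) = 500947 + 13653 = 514600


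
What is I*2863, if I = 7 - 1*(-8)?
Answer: 42945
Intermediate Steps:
I = 15 (I = 7 + 8 = 15)
I*2863 = 15*2863 = 42945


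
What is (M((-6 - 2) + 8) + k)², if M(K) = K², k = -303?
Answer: 91809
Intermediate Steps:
(M((-6 - 2) + 8) + k)² = (((-6 - 2) + 8)² - 303)² = ((-8 + 8)² - 303)² = (0² - 303)² = (0 - 303)² = (-303)² = 91809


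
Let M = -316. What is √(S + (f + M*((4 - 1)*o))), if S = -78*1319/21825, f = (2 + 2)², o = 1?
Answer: I*√1983046854/1455 ≈ 30.606*I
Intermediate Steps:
f = 16 (f = 4² = 16)
S = -34294/7275 (S = -102882*1/21825 = -34294/7275 ≈ -4.7140)
√(S + (f + M*((4 - 1)*o))) = √(-34294/7275 + (16 - 316*(4 - 1))) = √(-34294/7275 + (16 - 948)) = √(-34294/7275 - 932) = √(-6814594/7275) = I*√1983046854/1455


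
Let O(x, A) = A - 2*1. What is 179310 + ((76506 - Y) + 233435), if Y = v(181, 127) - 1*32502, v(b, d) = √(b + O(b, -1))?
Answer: 521753 - √178 ≈ 5.2174e+5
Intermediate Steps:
O(x, A) = -2 + A (O(x, A) = A - 2 = -2 + A)
v(b, d) = √(-3 + b) (v(b, d) = √(b + (-2 - 1)) = √(b - 3) = √(-3 + b))
Y = -32502 + √178 (Y = √(-3 + 181) - 1*32502 = √178 - 32502 = -32502 + √178 ≈ -32489.)
179310 + ((76506 - Y) + 233435) = 179310 + ((76506 - (-32502 + √178)) + 233435) = 179310 + ((76506 + (32502 - √178)) + 233435) = 179310 + ((109008 - √178) + 233435) = 179310 + (342443 - √178) = 521753 - √178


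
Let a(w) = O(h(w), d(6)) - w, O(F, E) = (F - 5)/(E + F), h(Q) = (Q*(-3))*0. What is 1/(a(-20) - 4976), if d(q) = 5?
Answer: -1/4957 ≈ -0.00020173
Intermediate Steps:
h(Q) = 0 (h(Q) = -3*Q*0 = 0)
O(F, E) = (-5 + F)/(E + F)
a(w) = -1 - w (a(w) = (-5 + 0)/(5 + 0) - w = -5/5 - w = (⅕)*(-5) - w = -1 - w)
1/(a(-20) - 4976) = 1/((-1 - 1*(-20)) - 4976) = 1/((-1 + 20) - 4976) = 1/(19 - 4976) = 1/(-4957) = -1/4957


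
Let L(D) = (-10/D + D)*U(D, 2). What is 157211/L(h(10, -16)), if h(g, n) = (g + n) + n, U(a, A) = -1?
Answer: 1729321/237 ≈ 7296.7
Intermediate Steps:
h(g, n) = g + 2*n
L(D) = -D + 10/D (L(D) = (-10/D + D)*(-1) = (D - 10/D)*(-1) = -D + 10/D)
157211/L(h(10, -16)) = 157211/(-(10 + 2*(-16)) + 10/(10 + 2*(-16))) = 157211/(-(10 - 32) + 10/(10 - 32)) = 157211/(-1*(-22) + 10/(-22)) = 157211/(22 + 10*(-1/22)) = 157211/(22 - 5/11) = 157211/(237/11) = 157211*(11/237) = 1729321/237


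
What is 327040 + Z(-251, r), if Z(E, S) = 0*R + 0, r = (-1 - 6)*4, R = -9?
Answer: 327040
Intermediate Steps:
r = -28 (r = -7*4 = -28)
Z(E, S) = 0 (Z(E, S) = 0*(-9) + 0 = 0 + 0 = 0)
327040 + Z(-251, r) = 327040 + 0 = 327040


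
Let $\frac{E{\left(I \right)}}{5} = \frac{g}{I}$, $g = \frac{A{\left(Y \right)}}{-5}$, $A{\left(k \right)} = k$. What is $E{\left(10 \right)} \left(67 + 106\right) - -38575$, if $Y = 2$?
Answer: $\frac{192702}{5} \approx 38540.0$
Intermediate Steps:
$g = - \frac{2}{5}$ ($g = \frac{2}{-5} = 2 \left(- \frac{1}{5}\right) = - \frac{2}{5} \approx -0.4$)
$E{\left(I \right)} = - \frac{2}{I}$ ($E{\left(I \right)} = 5 \left(- \frac{2}{5 I}\right) = - \frac{2}{I}$)
$E{\left(10 \right)} \left(67 + 106\right) - -38575 = - \frac{2}{10} \left(67 + 106\right) - -38575 = \left(-2\right) \frac{1}{10} \cdot 173 + 38575 = \left(- \frac{1}{5}\right) 173 + 38575 = - \frac{173}{5} + 38575 = \frac{192702}{5}$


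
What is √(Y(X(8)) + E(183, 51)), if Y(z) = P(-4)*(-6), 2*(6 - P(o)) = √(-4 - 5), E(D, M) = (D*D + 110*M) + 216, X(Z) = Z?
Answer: √(39279 + 9*I) ≈ 198.19 + 0.023*I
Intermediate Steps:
E(D, M) = 216 + D² + 110*M (E(D, M) = (D² + 110*M) + 216 = 216 + D² + 110*M)
P(o) = 6 - 3*I/2 (P(o) = 6 - √(-4 - 5)/2 = 6 - 3*I/2)
Y(z) = -36 + 9*I (Y(z) = (6 - 3*I/2)*(-6) = -36 + 9*I)
√(Y(X(8)) + E(183, 51)) = √((-36 + 9*I) + (216 + 183² + 110*51)) = √((-36 + 9*I) + (216 + 33489 + 5610)) = √((-36 + 9*I) + 39315) = √(39279 + 9*I)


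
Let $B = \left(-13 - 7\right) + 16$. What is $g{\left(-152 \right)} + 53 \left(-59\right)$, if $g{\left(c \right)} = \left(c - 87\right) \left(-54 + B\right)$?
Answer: $10735$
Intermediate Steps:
$B = -4$ ($B = \left(-13 - 7\right) + 16 = -20 + 16 = -4$)
$g{\left(c \right)} = 5046 - 58 c$ ($g{\left(c \right)} = \left(c - 87\right) \left(-54 - 4\right) = \left(-87 + c\right) \left(-58\right) = 5046 - 58 c$)
$g{\left(-152 \right)} + 53 \left(-59\right) = \left(5046 - -8816\right) + 53 \left(-59\right) = \left(5046 + 8816\right) - 3127 = 13862 - 3127 = 10735$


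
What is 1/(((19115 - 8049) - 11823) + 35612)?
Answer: 1/34855 ≈ 2.8690e-5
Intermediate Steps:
1/(((19115 - 8049) - 11823) + 35612) = 1/((11066 - 11823) + 35612) = 1/(-757 + 35612) = 1/34855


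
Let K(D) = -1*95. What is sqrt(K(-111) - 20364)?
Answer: I*sqrt(20459) ≈ 143.03*I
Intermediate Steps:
K(D) = -95
sqrt(K(-111) - 20364) = sqrt(-95 - 20364) = sqrt(-20459) = I*sqrt(20459)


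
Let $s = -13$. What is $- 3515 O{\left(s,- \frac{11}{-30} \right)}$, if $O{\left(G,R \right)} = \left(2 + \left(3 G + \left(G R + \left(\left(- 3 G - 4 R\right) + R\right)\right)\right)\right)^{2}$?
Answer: $- \frac{2364892}{45} \approx -52553.0$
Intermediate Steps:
$O{\left(G,R \right)} = \left(2 - 3 R + G R\right)^{2}$ ($O{\left(G,R \right)} = \left(2 + \left(3 G + \left(G R + \left(\left(- 4 R - 3 G\right) + R\right)\right)\right)\right)^{2} = \left(2 - \left(3 R - G R\right)\right)^{2} = \left(2 + \left(- 3 R + G R\right)\right)^{2} = \left(2 - 3 R + G R\right)^{2}$)
$- 3515 O{\left(s,- \frac{11}{-30} \right)} = - 3515 \left(2 - 3 \left(- \frac{11}{-30}\right) - 13 \left(- \frac{11}{-30}\right)\right)^{2} = - 3515 \left(2 - 3 \left(\left(-11\right) \left(- \frac{1}{30}\right)\right) - 13 \left(\left(-11\right) \left(- \frac{1}{30}\right)\right)\right)^{2} = - 3515 \left(2 - \frac{11}{10} - \frac{143}{30}\right)^{2} = - 3515 \left(- \frac{58}{15}\right)^{2} = \left(-3515\right) \frac{3364}{225} = - \frac{2364892}{45}$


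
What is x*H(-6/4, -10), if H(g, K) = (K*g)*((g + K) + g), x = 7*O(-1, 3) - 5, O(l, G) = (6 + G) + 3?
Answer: -15405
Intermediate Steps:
O(l, G) = 9 + G
x = 79 (x = 7*(9 + 3) - 5 = 7*12 - 5 = 84 - 5 = 79)
H(g, K) = K*g*(K + 2*g) (H(g, K) = (K*g)*((K + g) + g) = (K*g)*(K + 2*g) = K*g*(K + 2*g))
x*H(-6/4, -10) = 79*(-10*(-6/4)*(-10 + 2*(-6/4))) = 79*(-10*(-6*¼)*(-10 + 2*(-6*¼))) = 79*(-10*(-3/2)*(-10 + 2*(-3/2))) = 79*(-10*(-3/2)*(-10 - 3)) = 79*(-10*(-3/2)*(-13)) = 79*(-195) = -15405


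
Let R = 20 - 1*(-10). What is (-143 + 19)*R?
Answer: -3720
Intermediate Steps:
R = 30 (R = 20 + 10 = 30)
(-143 + 19)*R = (-143 + 19)*30 = -124*30 = -3720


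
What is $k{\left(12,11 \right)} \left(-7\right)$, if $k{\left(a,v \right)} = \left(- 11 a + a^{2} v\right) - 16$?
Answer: $-10052$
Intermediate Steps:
$k{\left(a,v \right)} = -16 - 11 a + v a^{2}$ ($k{\left(a,v \right)} = \left(- 11 a + v a^{2}\right) - 16 = -16 - 11 a + v a^{2}$)
$k{\left(12,11 \right)} \left(-7\right) = \left(-16 - 132 + 11 \cdot 12^{2}\right) \left(-7\right) = \left(-16 - 132 + 11 \cdot 144\right) \left(-7\right) = \left(-16 - 132 + 1584\right) \left(-7\right) = 1436 \left(-7\right) = -10052$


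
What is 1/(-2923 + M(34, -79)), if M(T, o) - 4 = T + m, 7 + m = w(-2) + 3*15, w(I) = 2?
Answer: -1/2845 ≈ -0.00035149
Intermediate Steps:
m = 40 (m = -7 + (2 + 3*15) = -7 + (2 + 45) = -7 + 47 = 40)
M(T, o) = 44 + T (M(T, o) = 4 + (T + 40) = 4 + (40 + T) = 44 + T)
1/(-2923 + M(34, -79)) = 1/(-2923 + (44 + 34)) = 1/(-2923 + 78) = 1/(-2845) = -1/2845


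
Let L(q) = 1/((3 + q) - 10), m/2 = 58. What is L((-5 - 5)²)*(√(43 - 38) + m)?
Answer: 116/93 + √5/93 ≈ 1.2714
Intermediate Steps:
m = 116 (m = 2*58 = 116)
L(q) = 1/(-7 + q)
L((-5 - 5)²)*(√(43 - 38) + m) = (√(43 - 38) + 116)/(-7 + (-5 - 5)²) = (√5 + 116)/(-7 + (-10)²) = (116 + √5)/(-7 + 100) = (116 + √5)/93 = 116/93 + √5/93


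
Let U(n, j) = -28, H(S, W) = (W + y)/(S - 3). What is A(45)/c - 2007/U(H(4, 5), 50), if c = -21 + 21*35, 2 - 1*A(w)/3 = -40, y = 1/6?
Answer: 34203/476 ≈ 71.855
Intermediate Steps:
y = ⅙ ≈ 0.16667
A(w) = 126 (A(w) = 6 - 3*(-40) = 6 + 120 = 126)
H(S, W) = (⅙ + W)/(-3 + S) (H(S, W) = (W + ⅙)/(S - 3) = (⅙ + W)/(-3 + S))
c = 714 (c = -21 + 735 = 714)
A(45)/c - 2007/U(H(4, 5), 50) = 126/714 - 2007/(-28) = 126*(1/714) - 2007*(-1/28) = 3/17 + 2007/28 = 34203/476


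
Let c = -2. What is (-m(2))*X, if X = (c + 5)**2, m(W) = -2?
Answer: 18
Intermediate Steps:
X = 9 (X = (-2 + 5)**2 = 3**2 = 9)
(-m(2))*X = -1*(-2)*9 = 2*9 = 18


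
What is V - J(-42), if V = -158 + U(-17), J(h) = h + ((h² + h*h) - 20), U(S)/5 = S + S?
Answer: -3794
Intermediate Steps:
U(S) = 10*S (U(S) = 5*(S + S) = 5*(2*S) = 10*S)
J(h) = -20 + h + 2*h² (J(h) = h + ((h² + h²) - 20) = h + (2*h² - 20) = h + (-20 + 2*h²) = -20 + h + 2*h²)
V = -328 (V = -158 + 10*(-17) = -158 - 170 = -328)
V - J(-42) = -328 - (-20 - 42 + 2*(-42)²) = -328 - (-20 - 42 + 2*1764) = -328 - (-20 - 42 + 3528) = -328 - 1*3466 = -328 - 3466 = -3794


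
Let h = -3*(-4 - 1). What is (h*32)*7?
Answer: 3360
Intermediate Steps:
h = 15 (h = -3*(-5) = 15)
(h*32)*7 = (15*32)*7 = 480*7 = 3360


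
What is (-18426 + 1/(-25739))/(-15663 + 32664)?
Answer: -474266815/437588739 ≈ -1.0838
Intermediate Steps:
(-18426 + 1/(-25739))/(-15663 + 32664) = (-18426 - 1/25739)/17001 = -474266815/25739*1/17001 = -474266815/437588739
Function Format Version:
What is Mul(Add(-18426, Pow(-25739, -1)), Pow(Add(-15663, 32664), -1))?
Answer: Rational(-474266815, 437588739) ≈ -1.0838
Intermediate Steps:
Mul(Add(-18426, Pow(-25739, -1)), Pow(Add(-15663, 32664), -1)) = Mul(Add(-18426, Rational(-1, 25739)), Pow(17001, -1)) = Mul(Rational(-474266815, 25739), Rational(1, 17001)) = Rational(-474266815, 437588739)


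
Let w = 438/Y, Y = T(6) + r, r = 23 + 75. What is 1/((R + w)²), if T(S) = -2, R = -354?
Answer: 256/31259281 ≈ 8.1896e-6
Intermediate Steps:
r = 98
Y = 96 (Y = -2 + 98 = 96)
w = 73/16 (w = 438/96 = 438*(1/96) = 73/16 ≈ 4.5625)
1/((R + w)²) = 1/((-354 + 73/16)²) = 1/((-5591/16)²) = 1/(31259281/256) = 256/31259281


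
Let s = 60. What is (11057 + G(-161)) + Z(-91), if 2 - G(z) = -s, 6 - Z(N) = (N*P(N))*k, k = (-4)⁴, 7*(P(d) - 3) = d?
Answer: -221835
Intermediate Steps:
P(d) = 3 + d/7
k = 256
Z(N) = 6 - 256*N*(3 + N/7) (Z(N) = 6 - N*(3 + N/7)*256 = 6 - 256*N*(3 + N/7))
G(z) = 62 (G(z) = 2 - (-1)*60 = 2 - 1*(-60) = 2 + 60 = 62)
(11057 + G(-161)) + Z(-91) = (11057 + 62) + (6 - 256/7*(-91)*(21 - 91)) = 11119 + (6 - 256/7*(-91)*(-70)) = 11119 + (6 - 232960) = 11119 - 232954 = -221835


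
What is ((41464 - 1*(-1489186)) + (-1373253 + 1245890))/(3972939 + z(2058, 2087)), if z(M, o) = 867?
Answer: 1403287/3973806 ≈ 0.35313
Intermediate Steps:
((41464 - 1*(-1489186)) + (-1373253 + 1245890))/(3972939 + z(2058, 2087)) = ((41464 - 1*(-1489186)) + (-1373253 + 1245890))/(3972939 + 867) = ((41464 + 1489186) - 127363)/3973806 = (1530650 - 127363)*(1/3973806) = 1403287*(1/3973806) = 1403287/3973806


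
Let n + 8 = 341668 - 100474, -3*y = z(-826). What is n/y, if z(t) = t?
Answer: 361779/413 ≈ 875.98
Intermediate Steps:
y = 826/3 (y = -1/3*(-826) = 826/3 ≈ 275.33)
n = 241186 (n = -8 + (341668 - 100474) = -8 + 241194 = 241186)
n/y = 241186/(826/3) = 241186*(3/826) = 361779/413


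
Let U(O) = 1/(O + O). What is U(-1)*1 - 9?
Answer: -19/2 ≈ -9.5000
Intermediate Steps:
U(O) = 1/(2*O)
U(-1)*1 - 9 = ((1/2)/(-1))*1 - 9 = ((1/2)*(-1))*1 - 9 = -1/2*1 - 9 = -1/2 - 9 = -19/2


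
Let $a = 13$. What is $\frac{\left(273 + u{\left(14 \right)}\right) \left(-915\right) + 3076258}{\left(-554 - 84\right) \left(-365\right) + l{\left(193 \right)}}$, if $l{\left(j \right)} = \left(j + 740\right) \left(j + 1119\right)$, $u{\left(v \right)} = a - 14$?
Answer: $\frac{1413689}{728483} \approx 1.9406$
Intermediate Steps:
$u{\left(v \right)} = -1$ ($u{\left(v \right)} = 13 - 14 = -1$)
$l{\left(j \right)} = \left(740 + j\right) \left(1119 + j\right)$
$\frac{\left(273 + u{\left(14 \right)}\right) \left(-915\right) + 3076258}{\left(-554 - 84\right) \left(-365\right) + l{\left(193 \right)}} = \frac{\left(273 - 1\right) \left(-915\right) + 3076258}{\left(-554 - 84\right) \left(-365\right) + \left(828060 + 193^{2} + 1859 \cdot 193\right)} = \frac{272 \left(-915\right) + 3076258}{\left(-638\right) \left(-365\right) + \left(828060 + 37249 + 358787\right)} = \frac{-248880 + 3076258}{232870 + 1224096} = \frac{2827378}{1456966} = 2827378 \cdot \frac{1}{1456966} = \frac{1413689}{728483}$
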